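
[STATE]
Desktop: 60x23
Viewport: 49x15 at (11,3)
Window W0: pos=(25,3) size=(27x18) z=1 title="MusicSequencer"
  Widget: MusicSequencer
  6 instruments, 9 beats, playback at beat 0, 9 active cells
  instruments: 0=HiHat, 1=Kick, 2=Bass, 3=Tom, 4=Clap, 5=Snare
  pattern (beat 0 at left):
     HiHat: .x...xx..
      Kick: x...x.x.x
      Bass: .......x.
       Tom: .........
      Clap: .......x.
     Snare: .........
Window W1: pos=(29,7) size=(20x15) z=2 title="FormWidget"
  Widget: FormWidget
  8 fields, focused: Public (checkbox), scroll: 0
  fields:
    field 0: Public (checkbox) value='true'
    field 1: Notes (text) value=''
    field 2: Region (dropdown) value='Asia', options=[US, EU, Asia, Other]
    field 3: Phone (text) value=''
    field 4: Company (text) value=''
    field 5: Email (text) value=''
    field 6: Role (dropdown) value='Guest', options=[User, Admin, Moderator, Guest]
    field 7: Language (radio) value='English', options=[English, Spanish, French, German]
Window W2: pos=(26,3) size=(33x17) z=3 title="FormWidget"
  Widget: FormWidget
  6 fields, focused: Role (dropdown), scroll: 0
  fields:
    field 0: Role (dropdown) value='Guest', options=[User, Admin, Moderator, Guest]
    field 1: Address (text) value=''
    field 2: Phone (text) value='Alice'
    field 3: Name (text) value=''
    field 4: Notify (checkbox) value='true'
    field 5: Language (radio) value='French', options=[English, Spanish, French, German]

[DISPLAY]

              ┏┏━━━━━━━━━━━━━━━━━━━━━━━━━━━━━━━┓ 
              ┃┃ FormWidget                    ┃ 
              ┠┠───────────────────────────────┨ 
              ┃┃> Role:       [Guest         ▼]┃ 
              ┃┃  Address:    [               ]┃ 
              ┃┃  Phone:      [Alice          ]┃ 
              ┃┃  Name:       [               ]┃ 
              ┃┃  Notify:     [x]              ┃ 
              ┃┃  Language:   ( ) English  ( ) ┃ 
              ┃┃                               ┃ 
              ┃┃                               ┃ 
              ┃┃                               ┃ 
              ┃┃                               ┃ 
              ┃┃                               ┃ 
              ┃┃                               ┃ 


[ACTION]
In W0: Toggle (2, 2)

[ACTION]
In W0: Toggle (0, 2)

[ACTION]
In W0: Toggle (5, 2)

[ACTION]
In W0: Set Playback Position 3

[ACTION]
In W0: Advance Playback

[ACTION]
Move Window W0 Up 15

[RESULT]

              ┃┏━━━━━━━━━━━━━━━━━━━━━━━━━━━━━━━┓ 
              ┃┃ FormWidget                    ┃ 
              ┃┠───────────────────────────────┨ 
              ┃┃> Role:       [Guest         ▼]┃ 
              ┃┃  Address:    [               ]┃ 
              ┃┃  Phone:      [Alice          ]┃ 
              ┃┃  Name:       [               ]┃ 
              ┃┃  Notify:     [x]              ┃ 
              ┃┃  Language:   ( ) English  ( ) ┃ 
              ┃┃                               ┃ 
              ┃┃                               ┃ 
              ┃┃                               ┃ 
              ┃┃                               ┃ 
              ┃┃                               ┃ 
              ┗┃                               ┃ 


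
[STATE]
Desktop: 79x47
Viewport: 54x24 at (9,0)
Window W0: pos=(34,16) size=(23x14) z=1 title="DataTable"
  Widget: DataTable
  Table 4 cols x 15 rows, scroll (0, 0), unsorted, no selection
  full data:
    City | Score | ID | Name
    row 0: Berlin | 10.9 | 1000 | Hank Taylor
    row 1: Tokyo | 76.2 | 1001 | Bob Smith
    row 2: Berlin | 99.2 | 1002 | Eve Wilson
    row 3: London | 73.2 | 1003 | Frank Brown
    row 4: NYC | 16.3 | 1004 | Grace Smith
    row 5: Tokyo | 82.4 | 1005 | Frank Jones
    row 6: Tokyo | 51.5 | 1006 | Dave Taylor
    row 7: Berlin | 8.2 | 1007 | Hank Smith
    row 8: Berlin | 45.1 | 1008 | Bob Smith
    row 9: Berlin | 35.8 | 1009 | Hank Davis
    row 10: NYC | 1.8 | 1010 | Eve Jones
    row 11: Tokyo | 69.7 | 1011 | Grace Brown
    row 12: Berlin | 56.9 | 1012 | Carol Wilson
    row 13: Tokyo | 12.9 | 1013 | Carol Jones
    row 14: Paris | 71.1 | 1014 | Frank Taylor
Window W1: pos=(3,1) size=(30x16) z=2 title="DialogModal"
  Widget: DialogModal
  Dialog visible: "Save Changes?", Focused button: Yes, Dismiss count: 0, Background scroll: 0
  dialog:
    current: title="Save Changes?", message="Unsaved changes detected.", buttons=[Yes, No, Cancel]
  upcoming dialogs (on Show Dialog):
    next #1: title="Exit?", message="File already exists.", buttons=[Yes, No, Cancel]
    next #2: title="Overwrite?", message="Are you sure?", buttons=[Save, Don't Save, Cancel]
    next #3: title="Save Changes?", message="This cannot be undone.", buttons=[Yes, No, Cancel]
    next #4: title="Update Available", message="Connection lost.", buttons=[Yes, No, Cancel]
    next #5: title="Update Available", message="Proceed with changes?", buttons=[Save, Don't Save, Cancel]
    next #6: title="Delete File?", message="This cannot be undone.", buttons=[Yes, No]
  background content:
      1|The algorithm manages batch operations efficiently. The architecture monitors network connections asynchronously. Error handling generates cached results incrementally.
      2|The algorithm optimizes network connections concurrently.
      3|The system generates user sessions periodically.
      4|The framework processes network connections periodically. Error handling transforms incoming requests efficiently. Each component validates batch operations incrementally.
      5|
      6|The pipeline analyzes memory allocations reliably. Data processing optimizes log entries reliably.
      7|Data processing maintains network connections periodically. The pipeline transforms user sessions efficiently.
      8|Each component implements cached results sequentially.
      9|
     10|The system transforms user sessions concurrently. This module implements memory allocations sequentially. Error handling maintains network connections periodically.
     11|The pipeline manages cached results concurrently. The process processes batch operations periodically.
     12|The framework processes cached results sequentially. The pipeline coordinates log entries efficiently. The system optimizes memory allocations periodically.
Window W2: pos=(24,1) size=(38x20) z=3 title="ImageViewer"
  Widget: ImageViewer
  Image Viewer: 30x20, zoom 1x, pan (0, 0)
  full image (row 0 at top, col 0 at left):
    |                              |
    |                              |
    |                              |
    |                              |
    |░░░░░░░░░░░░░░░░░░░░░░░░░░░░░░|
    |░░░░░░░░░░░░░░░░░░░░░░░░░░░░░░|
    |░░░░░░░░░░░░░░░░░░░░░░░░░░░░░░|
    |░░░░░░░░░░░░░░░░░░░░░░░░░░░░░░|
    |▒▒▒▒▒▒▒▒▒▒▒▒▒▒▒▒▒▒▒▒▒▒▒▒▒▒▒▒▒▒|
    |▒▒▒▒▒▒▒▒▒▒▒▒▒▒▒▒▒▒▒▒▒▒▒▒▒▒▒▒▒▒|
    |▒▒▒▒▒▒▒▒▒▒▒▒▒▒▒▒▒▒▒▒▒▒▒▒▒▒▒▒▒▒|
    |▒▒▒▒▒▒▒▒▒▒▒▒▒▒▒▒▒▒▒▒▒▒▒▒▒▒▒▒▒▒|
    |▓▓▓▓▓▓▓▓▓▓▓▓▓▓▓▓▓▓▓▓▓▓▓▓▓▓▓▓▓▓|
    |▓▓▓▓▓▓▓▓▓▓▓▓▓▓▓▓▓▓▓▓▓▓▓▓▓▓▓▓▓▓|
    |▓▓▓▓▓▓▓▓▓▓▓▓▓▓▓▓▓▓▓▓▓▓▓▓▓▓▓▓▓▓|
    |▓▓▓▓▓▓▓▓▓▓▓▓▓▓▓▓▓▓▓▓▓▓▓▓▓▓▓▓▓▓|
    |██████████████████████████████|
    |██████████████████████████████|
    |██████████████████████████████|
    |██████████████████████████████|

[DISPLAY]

                                                      
━━━━━━━━━━━━━━━┏━━━━━━━━━━━━━━━━━━━━━━━━━━━━━━━━━━━━┓ 
ogModal        ┃ ImageViewer                        ┃ 
───────────────┠────────────────────────────────────┨ 
lgorithm manage┃                                    ┃ 
lgorithm optimi┃                                    ┃ 
ystem generates┃                                    ┃ 
───────────────┃                                    ┃ 
  Save Changes?┃░░░░░░░░░░░░░░░░░░░░░░░░░░░░░░      ┃ 
saved changes d┃░░░░░░░░░░░░░░░░░░░░░░░░░░░░░░      ┃ 
Yes]  No   Canc┃░░░░░░░░░░░░░░░░░░░░░░░░░░░░░░      ┃ 
───────────────┃░░░░░░░░░░░░░░░░░░░░░░░░░░░░░░      ┃ 
               ┃▒▒▒▒▒▒▒▒▒▒▒▒▒▒▒▒▒▒▒▒▒▒▒▒▒▒▒▒▒▒      ┃ 
ystem transform┃▒▒▒▒▒▒▒▒▒▒▒▒▒▒▒▒▒▒▒▒▒▒▒▒▒▒▒▒▒▒      ┃ 
ipeline manages┃▒▒▒▒▒▒▒▒▒▒▒▒▒▒▒▒▒▒▒▒▒▒▒▒▒▒▒▒▒▒      ┃ 
ramework proces┃▒▒▒▒▒▒▒▒▒▒▒▒▒▒▒▒▒▒▒▒▒▒▒▒▒▒▒▒▒▒      ┃ 
━━━━━━━━━━━━━━━┃▓▓▓▓▓▓▓▓▓▓▓▓▓▓▓▓▓▓▓▓▓▓▓▓▓▓▓▓▓▓      ┃ 
               ┃▓▓▓▓▓▓▓▓▓▓▓▓▓▓▓▓▓▓▓▓▓▓▓▓▓▓▓▓▓▓      ┃ 
               ┃▓▓▓▓▓▓▓▓▓▓▓▓▓▓▓▓▓▓▓▓▓▓▓▓▓▓▓▓▓▓      ┃ 
               ┃▓▓▓▓▓▓▓▓▓▓▓▓▓▓▓▓▓▓▓▓▓▓▓▓▓▓▓▓▓▓      ┃ 
               ┗━━━━━━━━━━━━━━━━━━━━━━━━━━━━━━━━━━━━┛ 
                         ┃Berlin│10.9 │1000│Han┃      
                         ┃Tokyo │76.2 │1001│Bob┃      
                         ┃Berlin│99.2 │1002│Eve┃      


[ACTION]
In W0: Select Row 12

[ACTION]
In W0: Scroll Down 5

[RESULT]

                                                      
━━━━━━━━━━━━━━━┏━━━━━━━━━━━━━━━━━━━━━━━━━━━━━━━━━━━━┓ 
ogModal        ┃ ImageViewer                        ┃ 
───────────────┠────────────────────────────────────┨ 
lgorithm manage┃                                    ┃ 
lgorithm optimi┃                                    ┃ 
ystem generates┃                                    ┃ 
───────────────┃                                    ┃ 
  Save Changes?┃░░░░░░░░░░░░░░░░░░░░░░░░░░░░░░      ┃ 
saved changes d┃░░░░░░░░░░░░░░░░░░░░░░░░░░░░░░      ┃ 
Yes]  No   Canc┃░░░░░░░░░░░░░░░░░░░░░░░░░░░░░░      ┃ 
───────────────┃░░░░░░░░░░░░░░░░░░░░░░░░░░░░░░      ┃ 
               ┃▒▒▒▒▒▒▒▒▒▒▒▒▒▒▒▒▒▒▒▒▒▒▒▒▒▒▒▒▒▒      ┃ 
ystem transform┃▒▒▒▒▒▒▒▒▒▒▒▒▒▒▒▒▒▒▒▒▒▒▒▒▒▒▒▒▒▒      ┃ 
ipeline manages┃▒▒▒▒▒▒▒▒▒▒▒▒▒▒▒▒▒▒▒▒▒▒▒▒▒▒▒▒▒▒      ┃ 
ramework proces┃▒▒▒▒▒▒▒▒▒▒▒▒▒▒▒▒▒▒▒▒▒▒▒▒▒▒▒▒▒▒      ┃ 
━━━━━━━━━━━━━━━┃▓▓▓▓▓▓▓▓▓▓▓▓▓▓▓▓▓▓▓▓▓▓▓▓▓▓▓▓▓▓      ┃ 
               ┃▓▓▓▓▓▓▓▓▓▓▓▓▓▓▓▓▓▓▓▓▓▓▓▓▓▓▓▓▓▓      ┃ 
               ┃▓▓▓▓▓▓▓▓▓▓▓▓▓▓▓▓▓▓▓▓▓▓▓▓▓▓▓▓▓▓      ┃ 
               ┃▓▓▓▓▓▓▓▓▓▓▓▓▓▓▓▓▓▓▓▓▓▓▓▓▓▓▓▓▓▓      ┃ 
               ┗━━━━━━━━━━━━━━━━━━━━━━━━━━━━━━━━━━━━┛ 
                         ┃Tokyo │82.4 │1005│Fra┃      
                         ┃Tokyo │51.5 │1006│Dav┃      
                         ┃Berlin│8.2  │1007│Han┃      


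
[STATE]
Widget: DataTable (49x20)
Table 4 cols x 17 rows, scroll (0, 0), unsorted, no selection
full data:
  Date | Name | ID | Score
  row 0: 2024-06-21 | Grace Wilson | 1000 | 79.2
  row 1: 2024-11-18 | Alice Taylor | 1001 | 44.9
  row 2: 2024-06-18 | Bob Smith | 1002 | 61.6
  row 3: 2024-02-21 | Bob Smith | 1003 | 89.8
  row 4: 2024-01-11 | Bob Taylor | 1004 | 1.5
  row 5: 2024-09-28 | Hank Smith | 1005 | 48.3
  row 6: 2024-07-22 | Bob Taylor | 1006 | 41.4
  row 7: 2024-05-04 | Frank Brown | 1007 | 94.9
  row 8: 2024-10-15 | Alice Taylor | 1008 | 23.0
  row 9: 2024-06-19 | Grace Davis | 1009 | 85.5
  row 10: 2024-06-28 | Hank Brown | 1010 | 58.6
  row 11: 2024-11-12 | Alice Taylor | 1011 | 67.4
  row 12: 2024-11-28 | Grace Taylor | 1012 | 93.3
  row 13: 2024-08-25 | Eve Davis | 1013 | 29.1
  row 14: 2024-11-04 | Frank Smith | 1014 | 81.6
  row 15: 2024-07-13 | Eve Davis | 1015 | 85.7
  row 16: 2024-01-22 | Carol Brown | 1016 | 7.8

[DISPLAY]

Date      │Name        │ID  │Score               
──────────┼────────────┼────┼─────               
2024-06-21│Grace Wilson│1000│79.2                
2024-11-18│Alice Taylor│1001│44.9                
2024-06-18│Bob Smith   │1002│61.6                
2024-02-21│Bob Smith   │1003│89.8                
2024-01-11│Bob Taylor  │1004│1.5                 
2024-09-28│Hank Smith  │1005│48.3                
2024-07-22│Bob Taylor  │1006│41.4                
2024-05-04│Frank Brown │1007│94.9                
2024-10-15│Alice Taylor│1008│23.0                
2024-06-19│Grace Davis │1009│85.5                
2024-06-28│Hank Brown  │1010│58.6                
2024-11-12│Alice Taylor│1011│67.4                
2024-11-28│Grace Taylor│1012│93.3                
2024-08-25│Eve Davis   │1013│29.1                
2024-11-04│Frank Smith │1014│81.6                
2024-07-13│Eve Davis   │1015│85.7                
2024-01-22│Carol Brown │1016│7.8                 
                                                 


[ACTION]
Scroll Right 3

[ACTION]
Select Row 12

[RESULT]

Date      │Name        │ID  │Score               
──────────┼────────────┼────┼─────               
2024-06-21│Grace Wilson│1000│79.2                
2024-11-18│Alice Taylor│1001│44.9                
2024-06-18│Bob Smith   │1002│61.6                
2024-02-21│Bob Smith   │1003│89.8                
2024-01-11│Bob Taylor  │1004│1.5                 
2024-09-28│Hank Smith  │1005│48.3                
2024-07-22│Bob Taylor  │1006│41.4                
2024-05-04│Frank Brown │1007│94.9                
2024-10-15│Alice Taylor│1008│23.0                
2024-06-19│Grace Davis │1009│85.5                
2024-06-28│Hank Brown  │1010│58.6                
2024-11-12│Alice Taylor│1011│67.4                
>024-11-28│Grace Taylor│1012│93.3                
2024-08-25│Eve Davis   │1013│29.1                
2024-11-04│Frank Smith │1014│81.6                
2024-07-13│Eve Davis   │1015│85.7                
2024-01-22│Carol Brown │1016│7.8                 
                                                 


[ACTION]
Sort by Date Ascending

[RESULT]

Date     ▲│Name        │ID  │Score               
──────────┼────────────┼────┼─────               
2024-01-11│Bob Taylor  │1004│1.5                 
2024-01-22│Carol Brown │1016│7.8                 
2024-02-21│Bob Smith   │1003│89.8                
2024-05-04│Frank Brown │1007│94.9                
2024-06-18│Bob Smith   │1002│61.6                
2024-06-19│Grace Davis │1009│85.5                
2024-06-21│Grace Wilson│1000│79.2                
2024-06-28│Hank Brown  │1010│58.6                
2024-07-13│Eve Davis   │1015│85.7                
2024-07-22│Bob Taylor  │1006│41.4                
2024-08-25│Eve Davis   │1013│29.1                
2024-09-28│Hank Smith  │1005│48.3                
>024-10-15│Alice Taylor│1008│23.0                
2024-11-04│Frank Smith │1014│81.6                
2024-11-12│Alice Taylor│1011│67.4                
2024-11-18│Alice Taylor│1001│44.9                
2024-11-28│Grace Taylor│1012│93.3                
                                                 


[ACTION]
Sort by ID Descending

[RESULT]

Date      │Name        │ID ▼│Score               
──────────┼────────────┼────┼─────               
2024-01-22│Carol Brown │1016│7.8                 
2024-07-13│Eve Davis   │1015│85.7                
2024-11-04│Frank Smith │1014│81.6                
2024-08-25│Eve Davis   │1013│29.1                
2024-11-28│Grace Taylor│1012│93.3                
2024-11-12│Alice Taylor│1011│67.4                
2024-06-28│Hank Brown  │1010│58.6                
2024-06-19│Grace Davis │1009│85.5                
2024-10-15│Alice Taylor│1008│23.0                
2024-05-04│Frank Brown │1007│94.9                
2024-07-22│Bob Taylor  │1006│41.4                
2024-09-28│Hank Smith  │1005│48.3                
>024-01-11│Bob Taylor  │1004│1.5                 
2024-02-21│Bob Smith   │1003│89.8                
2024-06-18│Bob Smith   │1002│61.6                
2024-11-18│Alice Taylor│1001│44.9                
2024-06-21│Grace Wilson│1000│79.2                
                                                 


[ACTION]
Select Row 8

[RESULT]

Date      │Name        │ID ▼│Score               
──────────┼────────────┼────┼─────               
2024-01-22│Carol Brown │1016│7.8                 
2024-07-13│Eve Davis   │1015│85.7                
2024-11-04│Frank Smith │1014│81.6                
2024-08-25│Eve Davis   │1013│29.1                
2024-11-28│Grace Taylor│1012│93.3                
2024-11-12│Alice Taylor│1011│67.4                
2024-06-28│Hank Brown  │1010│58.6                
2024-06-19│Grace Davis │1009│85.5                
>024-10-15│Alice Taylor│1008│23.0                
2024-05-04│Frank Brown │1007│94.9                
2024-07-22│Bob Taylor  │1006│41.4                
2024-09-28│Hank Smith  │1005│48.3                
2024-01-11│Bob Taylor  │1004│1.5                 
2024-02-21│Bob Smith   │1003│89.8                
2024-06-18│Bob Smith   │1002│61.6                
2024-11-18│Alice Taylor│1001│44.9                
2024-06-21│Grace Wilson│1000│79.2                
                                                 


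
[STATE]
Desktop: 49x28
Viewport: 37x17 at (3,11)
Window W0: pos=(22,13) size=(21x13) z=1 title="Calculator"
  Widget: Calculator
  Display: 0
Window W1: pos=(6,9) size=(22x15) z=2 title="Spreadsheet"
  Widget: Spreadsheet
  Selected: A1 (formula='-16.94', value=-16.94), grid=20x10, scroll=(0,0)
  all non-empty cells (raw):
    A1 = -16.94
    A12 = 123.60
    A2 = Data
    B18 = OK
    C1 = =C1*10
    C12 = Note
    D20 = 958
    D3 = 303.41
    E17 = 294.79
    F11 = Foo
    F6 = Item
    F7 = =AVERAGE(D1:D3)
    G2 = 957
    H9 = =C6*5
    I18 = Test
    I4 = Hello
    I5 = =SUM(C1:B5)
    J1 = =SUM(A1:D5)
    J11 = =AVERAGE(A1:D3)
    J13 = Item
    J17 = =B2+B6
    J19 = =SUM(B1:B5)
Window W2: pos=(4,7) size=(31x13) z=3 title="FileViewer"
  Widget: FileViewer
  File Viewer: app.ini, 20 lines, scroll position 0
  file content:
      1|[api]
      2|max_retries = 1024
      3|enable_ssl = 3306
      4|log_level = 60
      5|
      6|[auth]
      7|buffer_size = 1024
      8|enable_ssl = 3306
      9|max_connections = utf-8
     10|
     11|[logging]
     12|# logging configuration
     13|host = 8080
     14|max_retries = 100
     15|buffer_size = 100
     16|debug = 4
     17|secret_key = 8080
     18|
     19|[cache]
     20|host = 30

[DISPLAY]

 ┃max_retries = 1024          █┃     
 ┃enable_ssl = 3306           ░┃     
 ┃log_level = 60              ░┃━━━━━
 ┃                            ░┃     
 ┃[auth]                      ░┃─────
 ┃buffer_size = 1024          ░┃     
 ┃enable_ssl = 3306           ░┃┬───┐
 ┃max_connections = utf-8     ▼┃│ ÷ │
 ┗━━━━━━━━━━━━━━━━━━━━━━━━━━━━━┛┼───┤
   ┃  6        0       0┃ 5 │ 6 │ × │
   ┃  7        0       0┃───┼───┼───┤
   ┃  8        0       0┃ 2 │ 3 │ - │
   ┗━━━━━━━━━━━━━━━━━━━━┛───┼───┼───┤
                   ┃│ 0 │ . │ = │ + │
                   ┗━━━━━━━━━━━━━━━━━
                                     
                                     


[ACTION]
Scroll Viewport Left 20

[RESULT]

    ┃max_retries = 1024          █┃  
    ┃enable_ssl = 3306           ░┃  
    ┃log_level = 60              ░┃━━
    ┃                            ░┃  
    ┃[auth]                      ░┃──
    ┃buffer_size = 1024          ░┃  
    ┃enable_ssl = 3306           ░┃┬─
    ┃max_connections = utf-8     ▼┃│ 
    ┗━━━━━━━━━━━━━━━━━━━━━━━━━━━━━┛┼─
      ┃  6        0       0┃ 5 │ 6 │ 
      ┃  7        0       0┃───┼───┼─
      ┃  8        0       0┃ 2 │ 3 │ 
      ┗━━━━━━━━━━━━━━━━━━━━┛───┼───┼─
                      ┃│ 0 │ . │ = │ 
                      ┗━━━━━━━━━━━━━━
                                     
                                     


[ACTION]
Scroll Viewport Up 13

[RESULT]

                                     
                                     
                                     
                                     
                                     
                                     
                                     
    ┏━━━━━━━━━━━━━━━━━━━━━━━━━━━━━┓  
    ┃ FileViewer                  ┃  
    ┠─────────────────────────────┨  
    ┃[api]                       ▲┃  
    ┃max_retries = 1024          █┃  
    ┃enable_ssl = 3306           ░┃  
    ┃log_level = 60              ░┃━━
    ┃                            ░┃  
    ┃[auth]                      ░┃──
    ┃buffer_size = 1024          ░┃  


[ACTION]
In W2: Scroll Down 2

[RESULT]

                                     
                                     
                                     
                                     
                                     
                                     
                                     
    ┏━━━━━━━━━━━━━━━━━━━━━━━━━━━━━┓  
    ┃ FileViewer                  ┃  
    ┠─────────────────────────────┨  
    ┃enable_ssl = 3306           ▲┃  
    ┃log_level = 60              ░┃  
    ┃                            █┃  
    ┃[auth]                      ░┃━━
    ┃buffer_size = 1024          ░┃  
    ┃enable_ssl = 3306           ░┃──
    ┃max_connections = utf-8     ░┃  


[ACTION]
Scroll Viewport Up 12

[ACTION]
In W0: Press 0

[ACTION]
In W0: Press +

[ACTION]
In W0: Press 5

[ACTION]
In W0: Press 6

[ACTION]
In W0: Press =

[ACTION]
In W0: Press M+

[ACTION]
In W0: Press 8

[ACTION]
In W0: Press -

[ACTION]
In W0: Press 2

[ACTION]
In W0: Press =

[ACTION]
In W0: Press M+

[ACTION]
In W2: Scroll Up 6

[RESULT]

                                     
                                     
                                     
                                     
                                     
                                     
                                     
    ┏━━━━━━━━━━━━━━━━━━━━━━━━━━━━━┓  
    ┃ FileViewer                  ┃  
    ┠─────────────────────────────┨  
    ┃[api]                       ▲┃  
    ┃max_retries = 1024          █┃  
    ┃enable_ssl = 3306           ░┃  
    ┃log_level = 60              ░┃━━
    ┃                            ░┃  
    ┃[auth]                      ░┃──
    ┃buffer_size = 1024          ░┃  


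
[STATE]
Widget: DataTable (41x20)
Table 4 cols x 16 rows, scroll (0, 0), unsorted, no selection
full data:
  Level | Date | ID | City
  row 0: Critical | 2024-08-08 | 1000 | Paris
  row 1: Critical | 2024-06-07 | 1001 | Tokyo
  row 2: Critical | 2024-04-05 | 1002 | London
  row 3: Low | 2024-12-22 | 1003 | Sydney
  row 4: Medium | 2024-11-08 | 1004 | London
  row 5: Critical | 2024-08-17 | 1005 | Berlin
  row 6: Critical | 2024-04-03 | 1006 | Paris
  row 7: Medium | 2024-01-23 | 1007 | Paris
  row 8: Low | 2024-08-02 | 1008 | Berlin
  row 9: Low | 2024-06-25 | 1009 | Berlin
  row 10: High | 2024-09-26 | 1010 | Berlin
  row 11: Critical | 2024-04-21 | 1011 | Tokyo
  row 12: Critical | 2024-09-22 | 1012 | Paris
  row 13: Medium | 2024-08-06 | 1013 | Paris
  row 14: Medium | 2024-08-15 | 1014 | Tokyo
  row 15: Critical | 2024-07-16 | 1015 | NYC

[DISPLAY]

Level   │Date      │ID  │City            
────────┼──────────┼────┼──────          
Critical│2024-08-08│1000│Paris           
Critical│2024-06-07│1001│Tokyo           
Critical│2024-04-05│1002│London          
Low     │2024-12-22│1003│Sydney          
Medium  │2024-11-08│1004│London          
Critical│2024-08-17│1005│Berlin          
Critical│2024-04-03│1006│Paris           
Medium  │2024-01-23│1007│Paris           
Low     │2024-08-02│1008│Berlin          
Low     │2024-06-25│1009│Berlin          
High    │2024-09-26│1010│Berlin          
Critical│2024-04-21│1011│Tokyo           
Critical│2024-09-22│1012│Paris           
Medium  │2024-08-06│1013│Paris           
Medium  │2024-08-15│1014│Tokyo           
Critical│2024-07-16│1015│NYC             
                                         
                                         


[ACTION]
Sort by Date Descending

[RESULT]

Level   │Date     ▼│ID  │City            
────────┼──────────┼────┼──────          
Low     │2024-12-22│1003│Sydney          
Medium  │2024-11-08│1004│London          
High    │2024-09-26│1010│Berlin          
Critical│2024-09-22│1012│Paris           
Critical│2024-08-17│1005│Berlin          
Medium  │2024-08-15│1014│Tokyo           
Critical│2024-08-08│1000│Paris           
Medium  │2024-08-06│1013│Paris           
Low     │2024-08-02│1008│Berlin          
Critical│2024-07-16│1015│NYC             
Low     │2024-06-25│1009│Berlin          
Critical│2024-06-07│1001│Tokyo           
Critical│2024-04-21│1011│Tokyo           
Critical│2024-04-05│1002│London          
Critical│2024-04-03│1006│Paris           
Medium  │2024-01-23│1007│Paris           
                                         
                                         


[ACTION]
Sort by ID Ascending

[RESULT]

Level   │Date      │ID ▲│City            
────────┼──────────┼────┼──────          
Critical│2024-08-08│1000│Paris           
Critical│2024-06-07│1001│Tokyo           
Critical│2024-04-05│1002│London          
Low     │2024-12-22│1003│Sydney          
Medium  │2024-11-08│1004│London          
Critical│2024-08-17│1005│Berlin          
Critical│2024-04-03│1006│Paris           
Medium  │2024-01-23│1007│Paris           
Low     │2024-08-02│1008│Berlin          
Low     │2024-06-25│1009│Berlin          
High    │2024-09-26│1010│Berlin          
Critical│2024-04-21│1011│Tokyo           
Critical│2024-09-22│1012│Paris           
Medium  │2024-08-06│1013│Paris           
Medium  │2024-08-15│1014│Tokyo           
Critical│2024-07-16│1015│NYC             
                                         
                                         


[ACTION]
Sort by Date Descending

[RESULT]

Level   │Date     ▼│ID  │City            
────────┼──────────┼────┼──────          
Low     │2024-12-22│1003│Sydney          
Medium  │2024-11-08│1004│London          
High    │2024-09-26│1010│Berlin          
Critical│2024-09-22│1012│Paris           
Critical│2024-08-17│1005│Berlin          
Medium  │2024-08-15│1014│Tokyo           
Critical│2024-08-08│1000│Paris           
Medium  │2024-08-06│1013│Paris           
Low     │2024-08-02│1008│Berlin          
Critical│2024-07-16│1015│NYC             
Low     │2024-06-25│1009│Berlin          
Critical│2024-06-07│1001│Tokyo           
Critical│2024-04-21│1011│Tokyo           
Critical│2024-04-05│1002│London          
Critical│2024-04-03│1006│Paris           
Medium  │2024-01-23│1007│Paris           
                                         
                                         


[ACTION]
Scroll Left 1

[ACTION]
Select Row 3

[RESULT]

Level   │Date     ▼│ID  │City            
────────┼──────────┼────┼──────          
Low     │2024-12-22│1003│Sydney          
Medium  │2024-11-08│1004│London          
High    │2024-09-26│1010│Berlin          
>ritical│2024-09-22│1012│Paris           
Critical│2024-08-17│1005│Berlin          
Medium  │2024-08-15│1014│Tokyo           
Critical│2024-08-08│1000│Paris           
Medium  │2024-08-06│1013│Paris           
Low     │2024-08-02│1008│Berlin          
Critical│2024-07-16│1015│NYC             
Low     │2024-06-25│1009│Berlin          
Critical│2024-06-07│1001│Tokyo           
Critical│2024-04-21│1011│Tokyo           
Critical│2024-04-05│1002│London          
Critical│2024-04-03│1006│Paris           
Medium  │2024-01-23│1007│Paris           
                                         
                                         


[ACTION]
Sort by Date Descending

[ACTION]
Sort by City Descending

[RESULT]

Level   │Date      │ID  │City ▼          
────────┼──────────┼────┼──────          
Medium  │2024-08-15│1014│Tokyo           
Critical│2024-06-07│1001│Tokyo           
Critical│2024-04-21│1011│Tokyo           
>ow     │2024-12-22│1003│Sydney          
Critical│2024-09-22│1012│Paris           
Critical│2024-08-08│1000│Paris           
Medium  │2024-08-06│1013│Paris           
Critical│2024-04-03│1006│Paris           
Medium  │2024-01-23│1007│Paris           
Critical│2024-07-16│1015│NYC             
Medium  │2024-11-08│1004│London          
Critical│2024-04-05│1002│London          
High    │2024-09-26│1010│Berlin          
Critical│2024-08-17│1005│Berlin          
Low     │2024-08-02│1008│Berlin          
Low     │2024-06-25│1009│Berlin          
                                         
                                         


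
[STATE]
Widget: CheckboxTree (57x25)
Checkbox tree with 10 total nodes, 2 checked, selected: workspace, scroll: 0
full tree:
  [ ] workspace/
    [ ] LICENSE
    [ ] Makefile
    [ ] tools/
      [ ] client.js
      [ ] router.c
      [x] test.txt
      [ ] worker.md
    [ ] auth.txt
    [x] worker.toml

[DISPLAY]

>[-] workspace/                                          
   [ ] LICENSE                                           
   [ ] Makefile                                          
   [-] tools/                                            
     [ ] client.js                                       
     [ ] router.c                                        
     [x] test.txt                                        
     [ ] worker.md                                       
   [ ] auth.txt                                          
   [x] worker.toml                                       
                                                         
                                                         
                                                         
                                                         
                                                         
                                                         
                                                         
                                                         
                                                         
                                                         
                                                         
                                                         
                                                         
                                                         
                                                         


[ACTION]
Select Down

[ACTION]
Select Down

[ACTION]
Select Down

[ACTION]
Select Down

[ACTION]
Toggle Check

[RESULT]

 [-] workspace/                                          
   [ ] LICENSE                                           
   [ ] Makefile                                          
   [-] tools/                                            
>    [x] client.js                                       
     [ ] router.c                                        
     [x] test.txt                                        
     [ ] worker.md                                       
   [ ] auth.txt                                          
   [x] worker.toml                                       
                                                         
                                                         
                                                         
                                                         
                                                         
                                                         
                                                         
                                                         
                                                         
                                                         
                                                         
                                                         
                                                         
                                                         
                                                         


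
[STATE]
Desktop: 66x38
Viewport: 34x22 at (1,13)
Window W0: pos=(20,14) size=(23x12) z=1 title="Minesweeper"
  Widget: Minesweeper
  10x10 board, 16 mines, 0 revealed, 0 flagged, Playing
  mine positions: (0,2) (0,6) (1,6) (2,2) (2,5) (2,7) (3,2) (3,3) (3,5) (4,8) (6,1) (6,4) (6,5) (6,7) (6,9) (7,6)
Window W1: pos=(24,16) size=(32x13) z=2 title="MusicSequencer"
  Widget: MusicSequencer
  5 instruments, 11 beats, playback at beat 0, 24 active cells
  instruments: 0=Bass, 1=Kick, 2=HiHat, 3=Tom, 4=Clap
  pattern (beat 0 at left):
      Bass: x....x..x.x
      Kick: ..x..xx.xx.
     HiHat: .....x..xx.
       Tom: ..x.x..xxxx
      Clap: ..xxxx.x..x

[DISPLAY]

                                  
                   ┏━━━━━━━━━━━━━━
                   ┃ Minesweeper  
                   ┠───┏━━━━━━━━━━
                   ┃■■■┃ MusicSequ
                   ┃■■■┠──────────
                   ┃■■■┃      ▼123
                   ┃■■■┃  Bass█···
                   ┃■■■┃  Kick··█·
                   ┃■■■┃ HiHat····
                   ┃■■■┃   Tom··█·
                   ┃■■■┃  Clap··██
                   ┗━━━┃          
                       ┃          
                       ┃          
                       ┗━━━━━━━━━━
                                  
                                  
                                  
                                  
                                  
                                  


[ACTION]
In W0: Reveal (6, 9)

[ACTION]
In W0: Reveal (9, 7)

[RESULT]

                                  
                   ┏━━━━━━━━━━━━━━
                   ┃ Minesweeper  
                   ┠───┏━━━━━━━━━━
                   ┃■■✹┃ MusicSequ
                   ┃■■■┠──────────
                   ┃■■✹┃      ▼123
                   ┃■■✹┃  Bass█···
                   ┃■■■┃  Kick··█·
                   ┃■■■┃ HiHat····
                   ┃■✹■┃   Tom··█·
                   ┃■■■┃  Clap··██
                   ┗━━━┃          
                       ┃          
                       ┃          
                       ┗━━━━━━━━━━
                                  
                                  
                                  
                                  
                                  
                                  


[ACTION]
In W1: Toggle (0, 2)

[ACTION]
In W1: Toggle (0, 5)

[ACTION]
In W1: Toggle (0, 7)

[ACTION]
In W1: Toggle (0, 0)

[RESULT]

                                  
                   ┏━━━━━━━━━━━━━━
                   ┃ Minesweeper  
                   ┠───┏━━━━━━━━━━
                   ┃■■✹┃ MusicSequ
                   ┃■■■┠──────────
                   ┃■■✹┃      ▼123
                   ┃■■✹┃  Bass··█·
                   ┃■■■┃  Kick··█·
                   ┃■■■┃ HiHat····
                   ┃■✹■┃   Tom··█·
                   ┃■■■┃  Clap··██
                   ┗━━━┃          
                       ┃          
                       ┃          
                       ┗━━━━━━━━━━
                                  
                                  
                                  
                                  
                                  
                                  
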